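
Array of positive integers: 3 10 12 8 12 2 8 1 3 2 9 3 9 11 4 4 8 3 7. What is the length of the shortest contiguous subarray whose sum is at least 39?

add 3: running sum 3 < 39
add 10: running sum 13 < 39
add 12: running sum 25 < 39
add 8: running sum 33 < 39
end 4: [10, 12, 8, 12] sum 42, len 4
end 5: [10, 12, 8, 12, 2] sum 44, len 5
end 6: [12, 8, 12, 2, 8] sum 42, len 5
end 7: [12, 8, 12, 2, 8, 1] sum 43, len 6
end 8: [12, 8, 12, 2, 8, 1, 3] sum 46, len 7
end 9: [12, 8, 12, 2, 8, 1, 3, 2] sum 48, len 8
end 10: [8, 12, 2, 8, 1, 3, 2, 9] sum 45, len 8
end 11: [12, 2, 8, 1, 3, 2, 9, 3] sum 40, len 8
end 12: [12, 2, 8, 1, 3, 2, 9, 3, 9] sum 49, len 9
end 13: [8, 1, 3, 2, 9, 3, 9, 11] sum 46, len 8
end 14: [3, 2, 9, 3, 9, 11, 4] sum 41, len 7
end 15: [9, 3, 9, 11, 4, 4] sum 40, len 6
end 16: [3, 9, 11, 4, 4, 8] sum 39, len 6
end 17: [9, 11, 4, 4, 8, 3] sum 39, len 6
end 18: [9, 11, 4, 4, 8, 3, 7] sum 46, len 7
Shortest qualifying length: 4.

4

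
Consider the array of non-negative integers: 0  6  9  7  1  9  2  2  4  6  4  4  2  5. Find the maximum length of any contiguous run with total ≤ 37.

[0] sum 0 len 1
[0, 6] sum 6 len 2
[0, 6, 9] sum 15 len 3
[0, 6, 9, 7] sum 22 len 4
[0, 6, 9, 7, 1] sum 23 len 5
[0, 6, 9, 7, 1, 9] sum 32 len 6
[0, 6, 9, 7, 1, 9, 2] sum 34 len 7
[0, 6, 9, 7, 1, 9, 2, 2] sum 36 len 8
[9, 7, 1, 9, 2, 2, 4] sum 34 len 7
[7, 1, 9, 2, 2, 4, 6] sum 31 len 7
[7, 1, 9, 2, 2, 4, 6, 4] sum 35 len 8
[1, 9, 2, 2, 4, 6, 4, 4] sum 32 len 8
[1, 9, 2, 2, 4, 6, 4, 4, 2] sum 34 len 9
[2, 2, 4, 6, 4, 4, 2, 5] sum 29 len 8
Longest length seen: 9.

9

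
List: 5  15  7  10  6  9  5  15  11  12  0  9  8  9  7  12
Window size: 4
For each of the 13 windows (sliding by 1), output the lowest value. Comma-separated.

5 15 7 10 → min 5
15 7 10 6 → min 6
7 10 6 9 → min 6
10 6 9 5 → min 5
6 9 5 15 → min 5
9 5 15 11 → min 5
5 15 11 12 → min 5
15 11 12 0 → min 0
11 12 0 9 → min 0
12 0 9 8 → min 0
0 9 8 9 → min 0
9 8 9 7 → min 7
8 9 7 12 → min 7

5, 6, 6, 5, 5, 5, 5, 0, 0, 0, 0, 7, 7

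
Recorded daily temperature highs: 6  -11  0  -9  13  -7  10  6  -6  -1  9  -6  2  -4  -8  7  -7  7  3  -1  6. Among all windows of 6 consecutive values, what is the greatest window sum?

[6, -11, 0, -9, 13, -7] → sum -8
[-11, 0, -9, 13, -7, 10] → sum -4
[0, -9, 13, -7, 10, 6] → sum 13
[-9, 13, -7, 10, 6, -6] → sum 7
[13, -7, 10, 6, -6, -1] → sum 15
[-7, 10, 6, -6, -1, 9] → sum 11
[10, 6, -6, -1, 9, -6] → sum 12
[6, -6, -1, 9, -6, 2] → sum 4
[-6, -1, 9, -6, 2, -4] → sum -6
[-1, 9, -6, 2, -4, -8] → sum -8
[9, -6, 2, -4, -8, 7] → sum 0
[-6, 2, -4, -8, 7, -7] → sum -16
[2, -4, -8, 7, -7, 7] → sum -3
[-4, -8, 7, -7, 7, 3] → sum -2
[-8, 7, -7, 7, 3, -1] → sum 1
[7, -7, 7, 3, -1, 6] → sum 15
Greatest of these is 15.

15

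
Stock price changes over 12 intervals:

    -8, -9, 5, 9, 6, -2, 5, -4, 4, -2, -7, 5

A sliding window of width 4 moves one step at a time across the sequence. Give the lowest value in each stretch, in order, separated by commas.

[-8, -9, 5, 9] → min -9
[-9, 5, 9, 6] → min -9
[5, 9, 6, -2] → min -2
[9, 6, -2, 5] → min -2
[6, -2, 5, -4] → min -4
[-2, 5, -4, 4] → min -4
[5, -4, 4, -2] → min -4
[-4, 4, -2, -7] → min -7
[4, -2, -7, 5] → min -7

-9, -9, -2, -2, -4, -4, -4, -7, -7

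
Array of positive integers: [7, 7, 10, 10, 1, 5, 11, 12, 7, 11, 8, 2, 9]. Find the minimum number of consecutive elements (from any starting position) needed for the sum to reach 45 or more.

add 7: running sum 7 < 45
add 7: running sum 14 < 45
add 10: running sum 24 < 45
add 10: running sum 34 < 45
add 1: running sum 35 < 45
add 5: running sum 40 < 45
add 11: shortest ending here [7, 7, 10, 10, 1, 5, 11] sum 51, len 7
add 12: shortest ending here [10, 10, 1, 5, 11, 12] sum 49, len 6
add 7: shortest ending here [10, 1, 5, 11, 12, 7] sum 46, len 6
add 11: shortest ending here [5, 11, 12, 7, 11] sum 46, len 5
add 8: shortest ending here [11, 12, 7, 11, 8] sum 49, len 5
add 2: shortest ending here [11, 12, 7, 11, 8, 2] sum 51, len 6
add 9: shortest ending here [12, 7, 11, 8, 2, 9] sum 49, len 6
Shortest qualifying length: 5.

5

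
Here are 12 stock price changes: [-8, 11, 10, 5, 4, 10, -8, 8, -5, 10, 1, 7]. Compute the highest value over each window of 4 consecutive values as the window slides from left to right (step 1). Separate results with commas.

[-8, 11, 10, 5] → max 11
[11, 10, 5, 4] → max 11
[10, 5, 4, 10] → max 10
[5, 4, 10, -8] → max 10
[4, 10, -8, 8] → max 10
[10, -8, 8, -5] → max 10
[-8, 8, -5, 10] → max 10
[8, -5, 10, 1] → max 10
[-5, 10, 1, 7] → max 10

11, 11, 10, 10, 10, 10, 10, 10, 10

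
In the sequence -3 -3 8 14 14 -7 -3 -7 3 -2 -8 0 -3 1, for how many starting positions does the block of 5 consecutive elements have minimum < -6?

(-3, -3, 8, 14, 14) → min -3
(-3, 8, 14, 14, -7) → min -7  < -6 ✓
(8, 14, 14, -7, -3) → min -7  < -6 ✓
(14, 14, -7, -3, -7) → min -7  < -6 ✓
(14, -7, -3, -7, 3) → min -7  < -6 ✓
(-7, -3, -7, 3, -2) → min -7  < -6 ✓
(-3, -7, 3, -2, -8) → min -8  < -6 ✓
(-7, 3, -2, -8, 0) → min -8  < -6 ✓
(3, -2, -8, 0, -3) → min -8  < -6 ✓
(-2, -8, 0, -3, 1) → min -8  < -6 ✓
9 windows satisfy the condition.

9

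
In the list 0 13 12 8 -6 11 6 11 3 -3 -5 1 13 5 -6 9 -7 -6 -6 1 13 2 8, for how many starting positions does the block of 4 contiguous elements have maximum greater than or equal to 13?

0 13 12 8 → max 13  ≥ 13 ✓
13 12 8 -6 → max 13  ≥ 13 ✓
12 8 -6 11 → max 12
8 -6 11 6 → max 11
-6 11 6 11 → max 11
11 6 11 3 → max 11
6 11 3 -3 → max 11
11 3 -3 -5 → max 11
3 -3 -5 1 → max 3
-3 -5 1 13 → max 13  ≥ 13 ✓
-5 1 13 5 → max 13  ≥ 13 ✓
1 13 5 -6 → max 13  ≥ 13 ✓
13 5 -6 9 → max 13  ≥ 13 ✓
5 -6 9 -7 → max 9
-6 9 -7 -6 → max 9
9 -7 -6 -6 → max 9
-7 -6 -6 1 → max 1
-6 -6 1 13 → max 13  ≥ 13 ✓
-6 1 13 2 → max 13  ≥ 13 ✓
1 13 2 8 → max 13  ≥ 13 ✓
9 windows satisfy the condition.

9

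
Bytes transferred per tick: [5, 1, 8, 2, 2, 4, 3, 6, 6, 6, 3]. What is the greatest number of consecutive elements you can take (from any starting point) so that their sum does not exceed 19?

5

→ 5: sum 5, len 1
→ 1: sum 6, len 2
→ 8: sum 14, len 3
→ 2: sum 16, len 4
→ 2: sum 18, len 5
→ 4 (dropped 5): sum 17, len 5
→ 3 (dropped 1): sum 19, len 5
→ 6 (dropped 8): sum 17, len 5
→ 6 (dropped 2, 2): sum 19, len 4
→ 6 (dropped 4, 3): sum 18, len 3
→ 3 (dropped 6): sum 15, len 3
Longest length seen: 5.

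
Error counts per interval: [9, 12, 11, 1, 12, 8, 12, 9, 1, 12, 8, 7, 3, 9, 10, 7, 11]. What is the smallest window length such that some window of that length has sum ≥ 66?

8

add 9: running sum 9 < 66
add 12: running sum 21 < 66
add 11: running sum 32 < 66
add 1: running sum 33 < 66
add 12: running sum 45 < 66
add 8: running sum 53 < 66
add 12: running sum 65 < 66
end 7: [9, 12, 11, 1, 12, 8, 12, 9] sum 74, len 8
end 8: [12, 11, 1, 12, 8, 12, 9, 1] sum 66, len 8
end 9: [11, 1, 12, 8, 12, 9, 1, 12] sum 66, len 8
end 10: [11, 1, 12, 8, 12, 9, 1, 12, 8] sum 74, len 9
end 11: [12, 8, 12, 9, 1, 12, 8, 7] sum 69, len 8
end 12: [12, 8, 12, 9, 1, 12, 8, 7, 3] sum 72, len 9
end 13: [8, 12, 9, 1, 12, 8, 7, 3, 9] sum 69, len 9
end 14: [12, 9, 1, 12, 8, 7, 3, 9, 10] sum 71, len 9
end 15: [9, 1, 12, 8, 7, 3, 9, 10, 7] sum 66, len 9
end 16: [12, 8, 7, 3, 9, 10, 7, 11] sum 67, len 8
Shortest qualifying length: 8.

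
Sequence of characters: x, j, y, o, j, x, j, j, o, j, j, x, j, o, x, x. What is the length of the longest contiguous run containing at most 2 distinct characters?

Extend right; when distinct count exceeds 2, shrink from the left:
add x: window [x] (1 distinct), len 1
add j: window [x, j] (2 distinct), len 2
add y: window [j, y] (2 distinct), len 2
add o: window [y, o] (2 distinct), len 2
add j: window [o, j] (2 distinct), len 2
add x: window [j, x] (2 distinct), len 2
add j: window [j, x, j] (2 distinct), len 3
add j: window [j, x, j, j] (2 distinct), len 4
add o: window [j, j, o] (2 distinct), len 3
add j: window [j, j, o, j] (2 distinct), len 4
add j: window [j, j, o, j, j] (2 distinct), len 5
add x: window [j, j, x] (2 distinct), len 3
add j: window [j, j, x, j] (2 distinct), len 4
add o: window [j, o] (2 distinct), len 2
add x: window [o, x] (2 distinct), len 2
add x: window [o, x, x] (2 distinct), len 3
Longest length with ≤2 distinct: 5.

5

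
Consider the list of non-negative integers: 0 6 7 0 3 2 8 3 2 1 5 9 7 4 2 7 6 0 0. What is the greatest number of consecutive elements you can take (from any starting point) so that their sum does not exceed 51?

12

→ 0: sum 0, len 1
→ 6: sum 6, len 2
→ 7: sum 13, len 3
→ 0: sum 13, len 4
→ 3: sum 16, len 5
→ 2: sum 18, len 6
→ 8: sum 26, len 7
→ 3: sum 29, len 8
→ 2: sum 31, len 9
→ 1: sum 32, len 10
→ 5: sum 37, len 11
→ 9: sum 46, len 12
→ 7 (dropped 0, 6): sum 47, len 11
→ 4: sum 51, len 12
→ 2 (dropped 7): sum 46, len 12
→ 7 (dropped 0, 3): sum 50, len 11
→ 6 (dropped 2, 8): sum 46, len 10
→ 0: sum 46, len 11
→ 0: sum 46, len 12
Longest length seen: 12.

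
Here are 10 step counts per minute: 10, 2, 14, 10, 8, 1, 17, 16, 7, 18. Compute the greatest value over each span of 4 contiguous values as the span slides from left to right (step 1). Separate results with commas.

14, 14, 14, 17, 17, 17, 18

(10, 2, 14, 10) → max 14
(2, 14, 10, 8) → max 14
(14, 10, 8, 1) → max 14
(10, 8, 1, 17) → max 17
(8, 1, 17, 16) → max 17
(1, 17, 16, 7) → max 17
(17, 16, 7, 18) → max 18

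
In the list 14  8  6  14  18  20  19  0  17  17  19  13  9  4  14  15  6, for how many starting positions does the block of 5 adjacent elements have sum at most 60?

4

[14, 8, 6, 14, 18] → sum 60  ≤ 60 ✓
[8, 6, 14, 18, 20] → sum 66
[6, 14, 18, 20, 19] → sum 77
[14, 18, 20, 19, 0] → sum 71
[18, 20, 19, 0, 17] → sum 74
[20, 19, 0, 17, 17] → sum 73
[19, 0, 17, 17, 19] → sum 72
[0, 17, 17, 19, 13] → sum 66
[17, 17, 19, 13, 9] → sum 75
[17, 19, 13, 9, 4] → sum 62
[19, 13, 9, 4, 14] → sum 59  ≤ 60 ✓
[13, 9, 4, 14, 15] → sum 55  ≤ 60 ✓
[9, 4, 14, 15, 6] → sum 48  ≤ 60 ✓
4 windows satisfy the condition.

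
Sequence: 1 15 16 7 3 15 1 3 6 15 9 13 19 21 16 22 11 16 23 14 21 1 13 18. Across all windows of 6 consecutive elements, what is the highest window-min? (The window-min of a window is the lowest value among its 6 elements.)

11

Window mins for each of the 19 positions:
[1, 15, 16, 7, 3, 15] → min 1
[15, 16, 7, 3, 15, 1] → min 1
[16, 7, 3, 15, 1, 3] → min 1
[7, 3, 15, 1, 3, 6] → min 1
[3, 15, 1, 3, 6, 15] → min 1
[15, 1, 3, 6, 15, 9] → min 1
[1, 3, 6, 15, 9, 13] → min 1
[3, 6, 15, 9, 13, 19] → min 3
[6, 15, 9, 13, 19, 21] → min 6
[15, 9, 13, 19, 21, 16] → min 9
[9, 13, 19, 21, 16, 22] → min 9
[13, 19, 21, 16, 22, 11] → min 11
[19, 21, 16, 22, 11, 16] → min 11
[21, 16, 22, 11, 16, 23] → min 11
[16, 22, 11, 16, 23, 14] → min 11
[22, 11, 16, 23, 14, 21] → min 11
[11, 16, 23, 14, 21, 1] → min 1
[16, 23, 14, 21, 1, 13] → min 1
[23, 14, 21, 1, 13, 18] → min 1
Highest of these is 11.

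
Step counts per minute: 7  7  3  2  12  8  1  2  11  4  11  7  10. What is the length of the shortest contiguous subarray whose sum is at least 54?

8

Extend right; whenever the sum reaches 54, record the length and shrink from the left:
add 7: running sum 7 < 54
add 7: running sum 14 < 54
add 3: running sum 17 < 54
add 2: running sum 19 < 54
add 12: running sum 31 < 54
add 8: running sum 39 < 54
add 1: running sum 40 < 54
add 2: running sum 42 < 54
add 11: running sum 53 < 54
end 9: [7, 7, 3, 2, 12, 8, 1, 2, 11, 4] sum 57, len 10
end 10: [3, 2, 12, 8, 1, 2, 11, 4, 11] sum 54, len 9
end 11: [12, 8, 1, 2, 11, 4, 11, 7] sum 56, len 8
end 12: [8, 1, 2, 11, 4, 11, 7, 10] sum 54, len 8
Shortest qualifying length: 8.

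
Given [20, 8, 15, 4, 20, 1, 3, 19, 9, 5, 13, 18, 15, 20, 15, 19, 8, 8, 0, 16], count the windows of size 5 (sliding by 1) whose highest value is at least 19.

15

(20, 8, 15, 4, 20) → max 20  ≥ 19 ✓
(8, 15, 4, 20, 1) → max 20  ≥ 19 ✓
(15, 4, 20, 1, 3) → max 20  ≥ 19 ✓
(4, 20, 1, 3, 19) → max 20  ≥ 19 ✓
(20, 1, 3, 19, 9) → max 20  ≥ 19 ✓
(1, 3, 19, 9, 5) → max 19  ≥ 19 ✓
(3, 19, 9, 5, 13) → max 19  ≥ 19 ✓
(19, 9, 5, 13, 18) → max 19  ≥ 19 ✓
(9, 5, 13, 18, 15) → max 18
(5, 13, 18, 15, 20) → max 20  ≥ 19 ✓
(13, 18, 15, 20, 15) → max 20  ≥ 19 ✓
(18, 15, 20, 15, 19) → max 20  ≥ 19 ✓
(15, 20, 15, 19, 8) → max 20  ≥ 19 ✓
(20, 15, 19, 8, 8) → max 20  ≥ 19 ✓
(15, 19, 8, 8, 0) → max 19  ≥ 19 ✓
(19, 8, 8, 0, 16) → max 19  ≥ 19 ✓
15 windows satisfy the condition.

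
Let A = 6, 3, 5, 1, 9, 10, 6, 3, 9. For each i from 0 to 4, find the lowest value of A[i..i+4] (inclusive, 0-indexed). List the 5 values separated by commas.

(6, 3, 5, 1, 9) → min 1
(3, 5, 1, 9, 10) → min 1
(5, 1, 9, 10, 6) → min 1
(1, 9, 10, 6, 3) → min 1
(9, 10, 6, 3, 9) → min 3

1, 1, 1, 1, 3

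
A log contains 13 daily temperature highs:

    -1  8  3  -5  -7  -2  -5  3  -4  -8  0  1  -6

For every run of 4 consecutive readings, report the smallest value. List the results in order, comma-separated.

-5, -7, -7, -7, -7, -5, -8, -8, -8, -8

Sliding a size-4 window across the 13 values:
-1 8 3 -5 → min -5
8 3 -5 -7 → min -7
3 -5 -7 -2 → min -7
-5 -7 -2 -5 → min -7
-7 -2 -5 3 → min -7
-2 -5 3 -4 → min -5
-5 3 -4 -8 → min -8
3 -4 -8 0 → min -8
-4 -8 0 1 → min -8
-8 0 1 -6 → min -8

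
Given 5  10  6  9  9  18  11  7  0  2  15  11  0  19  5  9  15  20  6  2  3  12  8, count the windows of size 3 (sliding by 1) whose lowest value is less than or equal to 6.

17

5 10 6 → min 5  ≤ 6 ✓
10 6 9 → min 6  ≤ 6 ✓
6 9 9 → min 6  ≤ 6 ✓
9 9 18 → min 9
9 18 11 → min 9
18 11 7 → min 7
11 7 0 → min 0  ≤ 6 ✓
7 0 2 → min 0  ≤ 6 ✓
0 2 15 → min 0  ≤ 6 ✓
2 15 11 → min 2  ≤ 6 ✓
15 11 0 → min 0  ≤ 6 ✓
11 0 19 → min 0  ≤ 6 ✓
0 19 5 → min 0  ≤ 6 ✓
19 5 9 → min 5  ≤ 6 ✓
5 9 15 → min 5  ≤ 6 ✓
9 15 20 → min 9
15 20 6 → min 6  ≤ 6 ✓
20 6 2 → min 2  ≤ 6 ✓
6 2 3 → min 2  ≤ 6 ✓
2 3 12 → min 2  ≤ 6 ✓
3 12 8 → min 3  ≤ 6 ✓
17 windows satisfy the condition.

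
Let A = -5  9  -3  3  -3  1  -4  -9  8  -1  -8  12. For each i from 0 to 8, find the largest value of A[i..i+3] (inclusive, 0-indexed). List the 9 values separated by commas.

[-5, 9, -3, 3] → max 9
[9, -3, 3, -3] → max 9
[-3, 3, -3, 1] → max 3
[3, -3, 1, -4] → max 3
[-3, 1, -4, -9] → max 1
[1, -4, -9, 8] → max 8
[-4, -9, 8, -1] → max 8
[-9, 8, -1, -8] → max 8
[8, -1, -8, 12] → max 12

9, 9, 3, 3, 1, 8, 8, 8, 12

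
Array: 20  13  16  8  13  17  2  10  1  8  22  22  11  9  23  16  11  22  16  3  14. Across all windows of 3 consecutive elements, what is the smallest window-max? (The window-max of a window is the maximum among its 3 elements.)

10

(20, 13, 16) → max 20
(13, 16, 8) → max 16
(16, 8, 13) → max 16
(8, 13, 17) → max 17
(13, 17, 2) → max 17
(17, 2, 10) → max 17
(2, 10, 1) → max 10
(10, 1, 8) → max 10
(1, 8, 22) → max 22
(8, 22, 22) → max 22
(22, 22, 11) → max 22
(22, 11, 9) → max 22
(11, 9, 23) → max 23
(9, 23, 16) → max 23
(23, 16, 11) → max 23
(16, 11, 22) → max 22
(11, 22, 16) → max 22
(22, 16, 3) → max 22
(16, 3, 14) → max 16
Smallest of these is 10.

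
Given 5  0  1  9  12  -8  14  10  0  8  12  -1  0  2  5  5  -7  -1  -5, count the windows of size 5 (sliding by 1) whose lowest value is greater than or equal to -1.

7

5 0 1 9 12 → min 0  ≥ -1 ✓
0 1 9 12 -8 → min -8
1 9 12 -8 14 → min -8
9 12 -8 14 10 → min -8
12 -8 14 10 0 → min -8
-8 14 10 0 8 → min -8
14 10 0 8 12 → min 0  ≥ -1 ✓
10 0 8 12 -1 → min -1  ≥ -1 ✓
0 8 12 -1 0 → min -1  ≥ -1 ✓
8 12 -1 0 2 → min -1  ≥ -1 ✓
12 -1 0 2 5 → min -1  ≥ -1 ✓
-1 0 2 5 5 → min -1  ≥ -1 ✓
0 2 5 5 -7 → min -7
2 5 5 -7 -1 → min -7
5 5 -7 -1 -5 → min -7
7 windows satisfy the condition.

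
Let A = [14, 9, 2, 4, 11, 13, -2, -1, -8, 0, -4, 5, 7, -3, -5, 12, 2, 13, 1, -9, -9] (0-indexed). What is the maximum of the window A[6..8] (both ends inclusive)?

-1

Elements at indices 6..8: -2, -1, -8
max(-2, -1, -8) = -1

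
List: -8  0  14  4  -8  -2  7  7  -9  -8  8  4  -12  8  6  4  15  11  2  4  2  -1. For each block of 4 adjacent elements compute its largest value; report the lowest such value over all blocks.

[-8, 0, 14, 4] → max 14
[0, 14, 4, -8] → max 14
[14, 4, -8, -2] → max 14
[4, -8, -2, 7] → max 7
[-8, -2, 7, 7] → max 7
[-2, 7, 7, -9] → max 7
[7, 7, -9, -8] → max 7
[7, -9, -8, 8] → max 8
[-9, -8, 8, 4] → max 8
[-8, 8, 4, -12] → max 8
[8, 4, -12, 8] → max 8
[4, -12, 8, 6] → max 8
[-12, 8, 6, 4] → max 8
[8, 6, 4, 15] → max 15
[6, 4, 15, 11] → max 15
[4, 15, 11, 2] → max 15
[15, 11, 2, 4] → max 15
[11, 2, 4, 2] → max 11
[2, 4, 2, -1] → max 4
Lowest of these is 4.

4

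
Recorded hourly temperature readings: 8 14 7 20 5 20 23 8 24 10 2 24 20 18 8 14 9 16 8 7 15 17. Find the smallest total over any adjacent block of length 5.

8 14 7 20 5 → sum 54
14 7 20 5 20 → sum 66
7 20 5 20 23 → sum 75
20 5 20 23 8 → sum 76
5 20 23 8 24 → sum 80
20 23 8 24 10 → sum 85
23 8 24 10 2 → sum 67
8 24 10 2 24 → sum 68
24 10 2 24 20 → sum 80
10 2 24 20 18 → sum 74
2 24 20 18 8 → sum 72
24 20 18 8 14 → sum 84
20 18 8 14 9 → sum 69
18 8 14 9 16 → sum 65
8 14 9 16 8 → sum 55
14 9 16 8 7 → sum 54
9 16 8 7 15 → sum 55
16 8 7 15 17 → sum 63
Smallest of these is 54.

54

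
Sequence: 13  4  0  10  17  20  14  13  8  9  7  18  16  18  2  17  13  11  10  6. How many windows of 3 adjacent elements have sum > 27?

[13, 4, 0] → sum 17
[4, 0, 10] → sum 14
[0, 10, 17] → sum 27
[10, 17, 20] → sum 47  > 27 ✓
[17, 20, 14] → sum 51  > 27 ✓
[20, 14, 13] → sum 47  > 27 ✓
[14, 13, 8] → sum 35  > 27 ✓
[13, 8, 9] → sum 30  > 27 ✓
[8, 9, 7] → sum 24
[9, 7, 18] → sum 34  > 27 ✓
[7, 18, 16] → sum 41  > 27 ✓
[18, 16, 18] → sum 52  > 27 ✓
[16, 18, 2] → sum 36  > 27 ✓
[18, 2, 17] → sum 37  > 27 ✓
[2, 17, 13] → sum 32  > 27 ✓
[17, 13, 11] → sum 41  > 27 ✓
[13, 11, 10] → sum 34  > 27 ✓
[11, 10, 6] → sum 27
13 windows satisfy the condition.

13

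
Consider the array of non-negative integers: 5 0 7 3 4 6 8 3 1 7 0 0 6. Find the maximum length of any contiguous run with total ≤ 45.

[5] sum 5 len 1
[5, 0] sum 5 len 2
[5, 0, 7] sum 12 len 3
[5, 0, 7, 3] sum 15 len 4
[5, 0, 7, 3, 4] sum 19 len 5
[5, 0, 7, 3, 4, 6] sum 25 len 6
[5, 0, 7, 3, 4, 6, 8] sum 33 len 7
[5, 0, 7, 3, 4, 6, 8, 3] sum 36 len 8
[5, 0, 7, 3, 4, 6, 8, 3, 1] sum 37 len 9
[5, 0, 7, 3, 4, 6, 8, 3, 1, 7] sum 44 len 10
[5, 0, 7, 3, 4, 6, 8, 3, 1, 7, 0] sum 44 len 11
[5, 0, 7, 3, 4, 6, 8, 3, 1, 7, 0, 0] sum 44 len 12
[0, 7, 3, 4, 6, 8, 3, 1, 7, 0, 0, 6] sum 45 len 12
Longest length seen: 12.

12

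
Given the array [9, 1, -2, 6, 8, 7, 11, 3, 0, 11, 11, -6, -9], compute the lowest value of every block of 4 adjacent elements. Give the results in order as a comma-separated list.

-2, -2, -2, 6, 3, 0, 0, 0, -6, -9

Sliding a size-4 window across the 13 values:
(9, 1, -2, 6) → min -2
(1, -2, 6, 8) → min -2
(-2, 6, 8, 7) → min -2
(6, 8, 7, 11) → min 6
(8, 7, 11, 3) → min 3
(7, 11, 3, 0) → min 0
(11, 3, 0, 11) → min 0
(3, 0, 11, 11) → min 0
(0, 11, 11, -6) → min -6
(11, 11, -6, -9) → min -9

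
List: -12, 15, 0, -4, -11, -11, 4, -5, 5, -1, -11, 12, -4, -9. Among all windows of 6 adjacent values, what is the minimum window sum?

-27

-12 15 0 -4 -11 -11 → sum -23
15 0 -4 -11 -11 4 → sum -7
0 -4 -11 -11 4 -5 → sum -27
-4 -11 -11 4 -5 5 → sum -22
-11 -11 4 -5 5 -1 → sum -19
-11 4 -5 5 -1 -11 → sum -19
4 -5 5 -1 -11 12 → sum 4
-5 5 -1 -11 12 -4 → sum -4
5 -1 -11 12 -4 -9 → sum -8
Minimum of these is -27.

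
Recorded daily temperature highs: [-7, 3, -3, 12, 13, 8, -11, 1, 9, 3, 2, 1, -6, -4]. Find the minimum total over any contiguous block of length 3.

-9

Each size-3 window and its sum:
(-7, 3, -3) → sum -7
(3, -3, 12) → sum 12
(-3, 12, 13) → sum 22
(12, 13, 8) → sum 33
(13, 8, -11) → sum 10
(8, -11, 1) → sum -2
(-11, 1, 9) → sum -1
(1, 9, 3) → sum 13
(9, 3, 2) → sum 14
(3, 2, 1) → sum 6
(2, 1, -6) → sum -3
(1, -6, -4) → sum -9
Minimum of these is -9.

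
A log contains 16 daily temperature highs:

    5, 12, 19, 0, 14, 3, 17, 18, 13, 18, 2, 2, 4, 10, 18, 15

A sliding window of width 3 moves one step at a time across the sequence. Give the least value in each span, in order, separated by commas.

5, 0, 0, 0, 3, 3, 13, 13, 2, 2, 2, 2, 4, 10

(5, 12, 19) → min 5
(12, 19, 0) → min 0
(19, 0, 14) → min 0
(0, 14, 3) → min 0
(14, 3, 17) → min 3
(3, 17, 18) → min 3
(17, 18, 13) → min 13
(18, 13, 18) → min 13
(13, 18, 2) → min 2
(18, 2, 2) → min 2
(2, 2, 4) → min 2
(2, 4, 10) → min 2
(4, 10, 18) → min 4
(10, 18, 15) → min 10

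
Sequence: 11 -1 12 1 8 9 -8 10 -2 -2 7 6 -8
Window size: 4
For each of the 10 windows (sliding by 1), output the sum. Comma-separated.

23, 20, 30, 10, 19, 9, -2, 13, 9, 3

Sliding a size-4 window across the 13 values:
(11, -1, 12, 1) → sum 23
(-1, 12, 1, 8) → sum 20
(12, 1, 8, 9) → sum 30
(1, 8, 9, -8) → sum 10
(8, 9, -8, 10) → sum 19
(9, -8, 10, -2) → sum 9
(-8, 10, -2, -2) → sum -2
(10, -2, -2, 7) → sum 13
(-2, -2, 7, 6) → sum 9
(-2, 7, 6, -8) → sum 3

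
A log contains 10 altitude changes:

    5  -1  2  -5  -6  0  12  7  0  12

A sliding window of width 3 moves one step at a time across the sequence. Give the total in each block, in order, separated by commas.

Sliding a size-3 window across the 10 values:
5 -1 2 → sum 6
-1 2 -5 → sum -4
2 -5 -6 → sum -9
-5 -6 0 → sum -11
-6 0 12 → sum 6
0 12 7 → sum 19
12 7 0 → sum 19
7 0 12 → sum 19

6, -4, -9, -11, 6, 19, 19, 19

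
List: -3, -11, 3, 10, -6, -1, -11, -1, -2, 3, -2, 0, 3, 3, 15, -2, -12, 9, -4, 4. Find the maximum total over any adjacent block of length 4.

21

[-3, -11, 3, 10] → sum -1
[-11, 3, 10, -6] → sum -4
[3, 10, -6, -1] → sum 6
[10, -6, -1, -11] → sum -8
[-6, -1, -11, -1] → sum -19
[-1, -11, -1, -2] → sum -15
[-11, -1, -2, 3] → sum -11
[-1, -2, 3, -2] → sum -2
[-2, 3, -2, 0] → sum -1
[3, -2, 0, 3] → sum 4
[-2, 0, 3, 3] → sum 4
[0, 3, 3, 15] → sum 21
[3, 3, 15, -2] → sum 19
[3, 15, -2, -12] → sum 4
[15, -2, -12, 9] → sum 10
[-2, -12, 9, -4] → sum -9
[-12, 9, -4, 4] → sum -3
Maximum of these is 21.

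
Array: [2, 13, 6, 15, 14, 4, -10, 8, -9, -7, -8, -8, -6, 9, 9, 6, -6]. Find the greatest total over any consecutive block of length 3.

35

Each size-3 window and its sum:
2 13 6 → sum 21
13 6 15 → sum 34
6 15 14 → sum 35
15 14 4 → sum 33
14 4 -10 → sum 8
4 -10 8 → sum 2
-10 8 -9 → sum -11
8 -9 -7 → sum -8
-9 -7 -8 → sum -24
-7 -8 -8 → sum -23
-8 -8 -6 → sum -22
-8 -6 9 → sum -5
-6 9 9 → sum 12
9 9 6 → sum 24
9 6 -6 → sum 9
Greatest of these is 35.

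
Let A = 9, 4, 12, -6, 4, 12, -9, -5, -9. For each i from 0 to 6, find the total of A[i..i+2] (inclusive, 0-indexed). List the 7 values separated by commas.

(9, 4, 12) → sum 25
(4, 12, -6) → sum 10
(12, -6, 4) → sum 10
(-6, 4, 12) → sum 10
(4, 12, -9) → sum 7
(12, -9, -5) → sum -2
(-9, -5, -9) → sum -23

25, 10, 10, 10, 7, -2, -23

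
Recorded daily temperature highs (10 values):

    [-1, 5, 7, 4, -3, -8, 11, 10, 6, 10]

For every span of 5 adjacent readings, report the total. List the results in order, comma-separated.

12, 5, 11, 14, 16, 29

Sliding a size-5 window across the 10 values:
[-1, 5, 7, 4, -3] → sum 12
[5, 7, 4, -3, -8] → sum 5
[7, 4, -3, -8, 11] → sum 11
[4, -3, -8, 11, 10] → sum 14
[-3, -8, 11, 10, 6] → sum 16
[-8, 11, 10, 6, 10] → sum 29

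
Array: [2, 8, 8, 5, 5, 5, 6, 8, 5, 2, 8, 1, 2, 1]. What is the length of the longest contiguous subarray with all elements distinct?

add 2: [2] len 1
add 8: [2, 8] len 2
add 8 (repeat 8, move left end past it): [8] len 1
add 5: [8, 5] len 2
add 5 (repeat 5, move left end past it): [5] len 1
add 5 (repeat 5, move left end past it): [5] len 1
add 6: [5, 6] len 2
add 8: [5, 6, 8] len 3
add 5 (repeat 5, move left end past it): [6, 8, 5] len 3
add 2: [6, 8, 5, 2] len 4
add 8 (repeat 8, move left end past it): [5, 2, 8] len 3
add 1: [5, 2, 8, 1] len 4
add 2 (repeat 2, move left end past it): [8, 1, 2] len 3
add 1 (repeat 1, move left end past it): [2, 1] len 2
Longest all-distinct length: 4.

4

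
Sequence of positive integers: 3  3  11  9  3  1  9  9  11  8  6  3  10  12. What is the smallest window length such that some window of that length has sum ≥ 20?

2

add 3: running sum 3 < 20
add 3: running sum 6 < 20
add 11: running sum 17 < 20
add 9: shortest ending here [11, 9] sum 20, len 2
add 3: shortest ending here [11, 9, 3] sum 23, len 3
add 1: shortest ending here [11, 9, 3, 1] sum 24, len 4
add 9: shortest ending here [9, 3, 1, 9] sum 22, len 4
add 9: shortest ending here [3, 1, 9, 9] sum 22, len 4
add 11: shortest ending here [9, 11] sum 20, len 2
add 8: shortest ending here [9, 11, 8] sum 28, len 3
add 6: shortest ending here [11, 8, 6] sum 25, len 3
add 3: shortest ending here [11, 8, 6, 3] sum 28, len 4
add 10: shortest ending here [8, 6, 3, 10] sum 27, len 4
add 12: shortest ending here [10, 12] sum 22, len 2
Shortest qualifying length: 2.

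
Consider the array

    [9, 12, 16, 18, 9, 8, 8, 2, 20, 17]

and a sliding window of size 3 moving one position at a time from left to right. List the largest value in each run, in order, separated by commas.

16, 18, 18, 18, 9, 8, 20, 20

Sliding a size-3 window across the 10 values:
[9, 12, 16] → max 16
[12, 16, 18] → max 18
[16, 18, 9] → max 18
[18, 9, 8] → max 18
[9, 8, 8] → max 9
[8, 8, 2] → max 8
[8, 2, 20] → max 20
[2, 20, 17] → max 20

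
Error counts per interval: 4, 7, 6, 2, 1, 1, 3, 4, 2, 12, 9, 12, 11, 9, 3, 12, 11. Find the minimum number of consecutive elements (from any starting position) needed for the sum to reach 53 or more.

add 4: running sum 4 < 53
add 7: running sum 11 < 53
add 6: running sum 17 < 53
add 2: running sum 19 < 53
add 1: running sum 20 < 53
add 1: running sum 21 < 53
add 3: running sum 24 < 53
add 4: running sum 28 < 53
add 2: running sum 30 < 53
add 12: running sum 42 < 53
add 9: running sum 51 < 53
end 11: [7, 6, 2, 1, 1, 3, 4, 2, 12, 9, 12] sum 59, len 11
end 12: [3, 4, 2, 12, 9, 12, 11] sum 53, len 7
end 13: [12, 9, 12, 11, 9] sum 53, len 5
end 14: [12, 9, 12, 11, 9, 3] sum 56, len 6
end 15: [9, 12, 11, 9, 3, 12] sum 56, len 6
end 16: [12, 11, 9, 3, 12, 11] sum 58, len 6
Shortest qualifying length: 5.

5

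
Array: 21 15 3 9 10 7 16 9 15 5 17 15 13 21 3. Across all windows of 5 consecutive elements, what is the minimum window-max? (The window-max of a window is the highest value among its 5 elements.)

15

21 15 3 9 10 → max 21
15 3 9 10 7 → max 15
3 9 10 7 16 → max 16
9 10 7 16 9 → max 16
10 7 16 9 15 → max 16
7 16 9 15 5 → max 16
16 9 15 5 17 → max 17
9 15 5 17 15 → max 17
15 5 17 15 13 → max 17
5 17 15 13 21 → max 21
17 15 13 21 3 → max 21
Minimum of these is 15.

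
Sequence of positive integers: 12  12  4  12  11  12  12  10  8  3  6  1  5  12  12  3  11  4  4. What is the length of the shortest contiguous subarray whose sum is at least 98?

11

add 12: running sum 12 < 98
add 12: running sum 24 < 98
add 4: running sum 28 < 98
add 12: running sum 40 < 98
add 11: running sum 51 < 98
add 12: running sum 63 < 98
add 12: running sum 75 < 98
add 10: running sum 85 < 98
add 8: running sum 93 < 98
add 3: running sum 96 < 98
end 10: [12, 12, 4, 12, 11, 12, 12, 10, 8, 3, 6] sum 102, len 11
end 11: [12, 12, 4, 12, 11, 12, 12, 10, 8, 3, 6, 1] sum 103, len 12
end 12: [12, 12, 4, 12, 11, 12, 12, 10, 8, 3, 6, 1, 5] sum 108, len 13
end 13: [12, 4, 12, 11, 12, 12, 10, 8, 3, 6, 1, 5, 12] sum 108, len 13
end 14: [12, 11, 12, 12, 10, 8, 3, 6, 1, 5, 12, 12] sum 104, len 12
end 15: [12, 11, 12, 12, 10, 8, 3, 6, 1, 5, 12, 12, 3] sum 107, len 13
end 16: [11, 12, 12, 10, 8, 3, 6, 1, 5, 12, 12, 3, 11] sum 106, len 13
end 17: [12, 12, 10, 8, 3, 6, 1, 5, 12, 12, 3, 11, 4] sum 99, len 13
end 18: [12, 12, 10, 8, 3, 6, 1, 5, 12, 12, 3, 11, 4, 4] sum 103, len 14
Shortest qualifying length: 11.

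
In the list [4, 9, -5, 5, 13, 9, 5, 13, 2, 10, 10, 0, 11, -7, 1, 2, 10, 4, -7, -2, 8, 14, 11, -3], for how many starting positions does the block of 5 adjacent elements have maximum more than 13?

4 9 -5 5 13 → max 13
9 -5 5 13 9 → max 13
-5 5 13 9 5 → max 13
5 13 9 5 13 → max 13
13 9 5 13 2 → max 13
9 5 13 2 10 → max 13
5 13 2 10 10 → max 13
13 2 10 10 0 → max 13
2 10 10 0 11 → max 11
10 10 0 11 -7 → max 11
10 0 11 -7 1 → max 11
0 11 -7 1 2 → max 11
11 -7 1 2 10 → max 11
-7 1 2 10 4 → max 10
1 2 10 4 -7 → max 10
2 10 4 -7 -2 → max 10
10 4 -7 -2 8 → max 10
4 -7 -2 8 14 → max 14  > 13 ✓
-7 -2 8 14 11 → max 14  > 13 ✓
-2 8 14 11 -3 → max 14  > 13 ✓
3 windows satisfy the condition.

3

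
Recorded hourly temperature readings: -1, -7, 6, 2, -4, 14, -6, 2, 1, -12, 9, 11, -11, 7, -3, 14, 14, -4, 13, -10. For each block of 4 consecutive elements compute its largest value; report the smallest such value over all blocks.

Each size-4 window and its max:
(-1, -7, 6, 2) → max 6
(-7, 6, 2, -4) → max 6
(6, 2, -4, 14) → max 14
(2, -4, 14, -6) → max 14
(-4, 14, -6, 2) → max 14
(14, -6, 2, 1) → max 14
(-6, 2, 1, -12) → max 2
(2, 1, -12, 9) → max 9
(1, -12, 9, 11) → max 11
(-12, 9, 11, -11) → max 11
(9, 11, -11, 7) → max 11
(11, -11, 7, -3) → max 11
(-11, 7, -3, 14) → max 14
(7, -3, 14, 14) → max 14
(-3, 14, 14, -4) → max 14
(14, 14, -4, 13) → max 14
(14, -4, 13, -10) → max 14
Smallest of these is 2.

2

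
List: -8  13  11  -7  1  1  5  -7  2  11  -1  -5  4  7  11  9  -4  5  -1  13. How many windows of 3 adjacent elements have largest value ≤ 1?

[-8, 13, 11] → max 13
[13, 11, -7] → max 13
[11, -7, 1] → max 11
[-7, 1, 1] → max 1  ≤ 1 ✓
[1, 1, 5] → max 5
[1, 5, -7] → max 5
[5, -7, 2] → max 5
[-7, 2, 11] → max 11
[2, 11, -1] → max 11
[11, -1, -5] → max 11
[-1, -5, 4] → max 4
[-5, 4, 7] → max 7
[4, 7, 11] → max 11
[7, 11, 9] → max 11
[11, 9, -4] → max 11
[9, -4, 5] → max 9
[-4, 5, -1] → max 5
[5, -1, 13] → max 13
1 window satisfy the condition.

1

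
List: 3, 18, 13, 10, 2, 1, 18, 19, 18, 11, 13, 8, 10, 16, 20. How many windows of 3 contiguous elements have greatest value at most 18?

(3, 18, 13) → max 18  ≤ 18 ✓
(18, 13, 10) → max 18  ≤ 18 ✓
(13, 10, 2) → max 13  ≤ 18 ✓
(10, 2, 1) → max 10  ≤ 18 ✓
(2, 1, 18) → max 18  ≤ 18 ✓
(1, 18, 19) → max 19
(18, 19, 18) → max 19
(19, 18, 11) → max 19
(18, 11, 13) → max 18  ≤ 18 ✓
(11, 13, 8) → max 13  ≤ 18 ✓
(13, 8, 10) → max 13  ≤ 18 ✓
(8, 10, 16) → max 16  ≤ 18 ✓
(10, 16, 20) → max 20
9 windows satisfy the condition.

9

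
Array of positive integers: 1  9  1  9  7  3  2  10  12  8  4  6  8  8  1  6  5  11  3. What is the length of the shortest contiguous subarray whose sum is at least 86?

add 1: running sum 1 < 86
add 9: running sum 10 < 86
add 1: running sum 11 < 86
add 9: running sum 20 < 86
add 7: running sum 27 < 86
add 3: running sum 30 < 86
add 2: running sum 32 < 86
add 10: running sum 42 < 86
add 12: running sum 54 < 86
add 8: running sum 62 < 86
add 4: running sum 66 < 86
add 6: running sum 72 < 86
add 8: running sum 80 < 86
add 8: shortest ending here [9, 1, 9, 7, 3, 2, 10, 12, 8, 4, 6, 8, 8] sum 87, len 13
add 1: shortest ending here [9, 1, 9, 7, 3, 2, 10, 12, 8, 4, 6, 8, 8, 1] sum 88, len 14
add 6: shortest ending here [9, 1, 9, 7, 3, 2, 10, 12, 8, 4, 6, 8, 8, 1, 6] sum 94, len 15
add 5: shortest ending here [9, 7, 3, 2, 10, 12, 8, 4, 6, 8, 8, 1, 6, 5] sum 89, len 14
add 11: shortest ending here [7, 3, 2, 10, 12, 8, 4, 6, 8, 8, 1, 6, 5, 11] sum 91, len 14
add 3: shortest ending here [3, 2, 10, 12, 8, 4, 6, 8, 8, 1, 6, 5, 11, 3] sum 87, len 14
Shortest qualifying length: 13.

13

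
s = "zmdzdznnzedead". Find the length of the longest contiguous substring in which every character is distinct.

4

[z] len 1
[z, m] len 2
[z, m, d] len 3
[m, d, z] len 3
[z, d] len 2
[d, z] len 2
[d, z, n] len 3
[n] len 1
[n, z] len 2
[n, z, e] len 3
[n, z, e, d] len 4
[d, e] len 2
[d, e, a] len 3
[e, a, d] len 3
Longest all-distinct length: 4.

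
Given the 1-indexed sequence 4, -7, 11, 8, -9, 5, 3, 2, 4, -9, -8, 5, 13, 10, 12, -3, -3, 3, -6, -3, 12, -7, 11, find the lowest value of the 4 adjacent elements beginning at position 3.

-9

Elements at indices 3..6: 11, 8, -9, 5
min(11, 8, -9, 5) = -9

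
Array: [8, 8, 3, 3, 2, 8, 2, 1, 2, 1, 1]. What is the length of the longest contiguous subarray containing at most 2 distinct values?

5

Extend right; when distinct count exceeds 2, shrink from the left:
[8] 1 distinct, len 1
[8, 8] 1 distinct, len 2
[8, 8, 3] 2 distinct, len 3
[8, 8, 3, 3] 2 distinct, len 4
[3, 3, 2] 2 distinct, len 3
[2, 8] 2 distinct, len 2
[2, 8, 2] 2 distinct, len 3
[2, 1] 2 distinct, len 2
[2, 1, 2] 2 distinct, len 3
[2, 1, 2, 1] 2 distinct, len 4
[2, 1, 2, 1, 1] 2 distinct, len 5
Longest length with ≤2 distinct: 5.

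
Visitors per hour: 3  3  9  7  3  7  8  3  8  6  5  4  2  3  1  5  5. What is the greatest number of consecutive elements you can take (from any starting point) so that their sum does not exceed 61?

13

add 3: [3] sum 3, len 1
add 3: [3, 3] sum 6, len 2
add 9: [3, 3, 9] sum 15, len 3
add 7: [3, 3, 9, 7] sum 22, len 4
add 3: [3, 3, 9, 7, 3] sum 25, len 5
add 7: [3, 3, 9, 7, 3, 7] sum 32, len 6
add 8: [3, 3, 9, 7, 3, 7, 8] sum 40, len 7
add 3: [3, 3, 9, 7, 3, 7, 8, 3] sum 43, len 8
add 8: [3, 3, 9, 7, 3, 7, 8, 3, 8] sum 51, len 9
add 6: [3, 3, 9, 7, 3, 7, 8, 3, 8, 6] sum 57, len 10
add 5: [3, 9, 7, 3, 7, 8, 3, 8, 6, 5] sum 59, len 10
add 4: [9, 7, 3, 7, 8, 3, 8, 6, 5, 4] sum 60, len 10
add 2: [7, 3, 7, 8, 3, 8, 6, 5, 4, 2] sum 53, len 10
add 3: [7, 3, 7, 8, 3, 8, 6, 5, 4, 2, 3] sum 56, len 11
add 1: [7, 3, 7, 8, 3, 8, 6, 5, 4, 2, 3, 1] sum 57, len 12
add 5: [3, 7, 8, 3, 8, 6, 5, 4, 2, 3, 1, 5] sum 55, len 12
add 5: [3, 7, 8, 3, 8, 6, 5, 4, 2, 3, 1, 5, 5] sum 60, len 13
Longest length seen: 13.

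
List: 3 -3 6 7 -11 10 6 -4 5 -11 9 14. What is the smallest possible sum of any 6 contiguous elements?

-5

(3, -3, 6, 7, -11, 10) → sum 12
(-3, 6, 7, -11, 10, 6) → sum 15
(6, 7, -11, 10, 6, -4) → sum 14
(7, -11, 10, 6, -4, 5) → sum 13
(-11, 10, 6, -4, 5, -11) → sum -5
(10, 6, -4, 5, -11, 9) → sum 15
(6, -4, 5, -11, 9, 14) → sum 19
Smallest of these is -5.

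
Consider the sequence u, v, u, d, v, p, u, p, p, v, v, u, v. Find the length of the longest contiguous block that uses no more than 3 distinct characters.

9

add u: window [u] (1 distinct), len 1
add v: window [u, v] (2 distinct), len 2
add u: window [u, v, u] (2 distinct), len 3
add d: window [u, v, u, d] (3 distinct), len 4
add v: window [u, v, u, d, v] (3 distinct), len 5
add p: window [d, v, p] (3 distinct), len 3
add u: window [v, p, u] (3 distinct), len 3
add p: window [v, p, u, p] (3 distinct), len 4
add p: window [v, p, u, p, p] (3 distinct), len 5
add v: window [v, p, u, p, p, v] (3 distinct), len 6
add v: window [v, p, u, p, p, v, v] (3 distinct), len 7
add u: window [v, p, u, p, p, v, v, u] (3 distinct), len 8
add v: window [v, p, u, p, p, v, v, u, v] (3 distinct), len 9
Longest length with ≤3 distinct: 9.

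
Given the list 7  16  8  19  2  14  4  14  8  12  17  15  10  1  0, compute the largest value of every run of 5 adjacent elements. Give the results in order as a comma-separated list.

19, 19, 19, 19, 14, 14, 17, 17, 17, 17, 17

(7, 16, 8, 19, 2) → max 19
(16, 8, 19, 2, 14) → max 19
(8, 19, 2, 14, 4) → max 19
(19, 2, 14, 4, 14) → max 19
(2, 14, 4, 14, 8) → max 14
(14, 4, 14, 8, 12) → max 14
(4, 14, 8, 12, 17) → max 17
(14, 8, 12, 17, 15) → max 17
(8, 12, 17, 15, 10) → max 17
(12, 17, 15, 10, 1) → max 17
(17, 15, 10, 1, 0) → max 17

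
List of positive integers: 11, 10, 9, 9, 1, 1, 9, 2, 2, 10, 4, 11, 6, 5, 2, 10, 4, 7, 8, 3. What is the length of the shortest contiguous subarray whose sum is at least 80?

add 11: running sum 11 < 80
add 10: running sum 21 < 80
add 9: running sum 30 < 80
add 9: running sum 39 < 80
add 1: running sum 40 < 80
add 1: running sum 41 < 80
add 9: running sum 50 < 80
add 2: running sum 52 < 80
add 2: running sum 54 < 80
add 10: running sum 64 < 80
add 4: running sum 68 < 80
add 11: running sum 79 < 80
add 6: shortest ending here [11, 10, 9, 9, 1, 1, 9, 2, 2, 10, 4, 11, 6] sum 85, len 13
add 5: shortest ending here [11, 10, 9, 9, 1, 1, 9, 2, 2, 10, 4, 11, 6, 5] sum 90, len 14
add 2: shortest ending here [10, 9, 9, 1, 1, 9, 2, 2, 10, 4, 11, 6, 5, 2] sum 81, len 14
add 10: shortest ending here [9, 9, 1, 1, 9, 2, 2, 10, 4, 11, 6, 5, 2, 10] sum 81, len 14
add 4: shortest ending here [9, 9, 1, 1, 9, 2, 2, 10, 4, 11, 6, 5, 2, 10, 4] sum 85, len 15
add 7: shortest ending here [9, 1, 1, 9, 2, 2, 10, 4, 11, 6, 5, 2, 10, 4, 7] sum 83, len 15
add 8: shortest ending here [9, 2, 2, 10, 4, 11, 6, 5, 2, 10, 4, 7, 8] sum 80, len 13
add 3: shortest ending here [9, 2, 2, 10, 4, 11, 6, 5, 2, 10, 4, 7, 8, 3] sum 83, len 14
Shortest qualifying length: 13.

13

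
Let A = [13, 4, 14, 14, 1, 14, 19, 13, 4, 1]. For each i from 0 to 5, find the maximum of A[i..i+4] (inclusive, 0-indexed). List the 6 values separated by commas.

[13, 4, 14, 14, 1] → max 14
[4, 14, 14, 1, 14] → max 14
[14, 14, 1, 14, 19] → max 19
[14, 1, 14, 19, 13] → max 19
[1, 14, 19, 13, 4] → max 19
[14, 19, 13, 4, 1] → max 19

14, 14, 19, 19, 19, 19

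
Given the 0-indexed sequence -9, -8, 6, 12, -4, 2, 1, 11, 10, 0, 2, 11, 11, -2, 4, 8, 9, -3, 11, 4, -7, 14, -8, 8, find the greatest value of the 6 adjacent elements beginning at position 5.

11

Elements at indices 5..10: 2, 1, 11, 10, 0, 2
max(2, 1, 11, 10, 0, 2) = 11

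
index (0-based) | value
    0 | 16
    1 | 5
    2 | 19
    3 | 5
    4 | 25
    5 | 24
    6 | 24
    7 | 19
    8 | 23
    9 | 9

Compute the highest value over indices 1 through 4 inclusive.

Elements at indices 1..4: 5, 19, 5, 25
max(5, 19, 5, 25) = 25

25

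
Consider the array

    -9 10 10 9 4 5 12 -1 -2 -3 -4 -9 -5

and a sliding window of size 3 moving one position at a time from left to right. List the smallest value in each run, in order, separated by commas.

-9 10 10 → min -9
10 10 9 → min 9
10 9 4 → min 4
9 4 5 → min 4
4 5 12 → min 4
5 12 -1 → min -1
12 -1 -2 → min -2
-1 -2 -3 → min -3
-2 -3 -4 → min -4
-3 -4 -9 → min -9
-4 -9 -5 → min -9

-9, 9, 4, 4, 4, -1, -2, -3, -4, -9, -9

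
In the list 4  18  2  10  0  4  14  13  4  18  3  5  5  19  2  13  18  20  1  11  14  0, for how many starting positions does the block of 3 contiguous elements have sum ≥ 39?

2

[4, 18, 2] → sum 24
[18, 2, 10] → sum 30
[2, 10, 0] → sum 12
[10, 0, 4] → sum 14
[0, 4, 14] → sum 18
[4, 14, 13] → sum 31
[14, 13, 4] → sum 31
[13, 4, 18] → sum 35
[4, 18, 3] → sum 25
[18, 3, 5] → sum 26
[3, 5, 5] → sum 13
[5, 5, 19] → sum 29
[5, 19, 2] → sum 26
[19, 2, 13] → sum 34
[2, 13, 18] → sum 33
[13, 18, 20] → sum 51  ≥ 39 ✓
[18, 20, 1] → sum 39  ≥ 39 ✓
[20, 1, 11] → sum 32
[1, 11, 14] → sum 26
[11, 14, 0] → sum 25
2 windows satisfy the condition.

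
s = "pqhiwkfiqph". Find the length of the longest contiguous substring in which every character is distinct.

7

[p] len 1
[p, q] len 2
[p, q, h] len 3
[p, q, h, i] len 4
[p, q, h, i, w] len 5
[p, q, h, i, w, k] len 6
[p, q, h, i, w, k, f] len 7
[w, k, f, i] len 4
[w, k, f, i, q] len 5
[w, k, f, i, q, p] len 6
[w, k, f, i, q, p, h] len 7
Longest all-distinct length: 7.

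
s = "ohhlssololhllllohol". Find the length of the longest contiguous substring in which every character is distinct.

3

[o] len 1
[o, h] len 2
[h] len 1
[h, l] len 2
[h, l, s] len 3
[s] len 1
[s, o] len 2
[s, o, l] len 3
[l, o] len 2
[o, l] len 2
[o, l, h] len 3
[h, l] len 2
[l] len 1
[l] len 1
[l] len 1
[l, o] len 2
[l, o, h] len 3
[h, o] len 2
[h, o, l] len 3
Longest all-distinct length: 3.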